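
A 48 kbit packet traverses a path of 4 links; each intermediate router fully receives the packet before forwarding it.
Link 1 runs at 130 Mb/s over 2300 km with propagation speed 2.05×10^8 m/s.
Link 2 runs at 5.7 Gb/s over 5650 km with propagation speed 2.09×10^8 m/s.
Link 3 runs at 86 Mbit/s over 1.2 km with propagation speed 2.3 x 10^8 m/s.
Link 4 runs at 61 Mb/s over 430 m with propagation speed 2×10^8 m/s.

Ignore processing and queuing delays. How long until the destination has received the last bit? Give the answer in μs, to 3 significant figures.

40000 μs

L = 48000 bits.
Transmission delays (L/R per hop): 369.231, 8.42105, 558.14, 786.885 μs; sum = 1722.68 μs.
Propagation delays (d/s per hop): 11219.5, 27033.5, 5.21739, 2.15 μs; sum = 38260.4 μs.
End-to-end = 40000 μs.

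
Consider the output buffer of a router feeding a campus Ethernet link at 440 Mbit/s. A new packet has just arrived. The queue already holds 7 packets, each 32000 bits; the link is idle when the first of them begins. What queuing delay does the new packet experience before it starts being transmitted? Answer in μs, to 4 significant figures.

509.1 μs

Each queued packet: L/R = 32000/440000000 = 72.7273 μs.
7 queued → 509.091 μs.
Queuing delay = 509.1 μs.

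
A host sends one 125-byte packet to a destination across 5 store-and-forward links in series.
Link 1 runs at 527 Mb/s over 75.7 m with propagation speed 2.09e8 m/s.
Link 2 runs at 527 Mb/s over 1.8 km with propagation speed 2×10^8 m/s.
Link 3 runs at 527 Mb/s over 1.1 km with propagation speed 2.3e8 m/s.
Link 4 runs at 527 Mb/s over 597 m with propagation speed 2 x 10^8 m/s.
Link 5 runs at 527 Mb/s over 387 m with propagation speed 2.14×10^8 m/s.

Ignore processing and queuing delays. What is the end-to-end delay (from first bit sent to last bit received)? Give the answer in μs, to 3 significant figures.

28.4 μs

L = 125 × 8 = 1000 bits.
Transmission delay per hop = L/R = 1000/527000000 = 1.89753 μs; 5 hops → 9.48767 μs.
Propagation delays (d/s per hop): 0.362201, 9, 4.78261, 2.985, 1.80841 μs; sum = 18.9382 μs.
End-to-end = 28.4 μs.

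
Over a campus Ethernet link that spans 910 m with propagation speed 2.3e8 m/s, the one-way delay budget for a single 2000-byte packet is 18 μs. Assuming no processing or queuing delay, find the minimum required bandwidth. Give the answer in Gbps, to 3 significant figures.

1.14 Gbps

L = 16000 bits.
Propagation delay = 910 / 2.3e+08 = 3.95652 μs.
Transmission budget = 18 − 3.95652 = 14.0435 μs.
R ≥ L / t_tx = 16000 bits / 1.40435e-05 s = 1.14 Gbps.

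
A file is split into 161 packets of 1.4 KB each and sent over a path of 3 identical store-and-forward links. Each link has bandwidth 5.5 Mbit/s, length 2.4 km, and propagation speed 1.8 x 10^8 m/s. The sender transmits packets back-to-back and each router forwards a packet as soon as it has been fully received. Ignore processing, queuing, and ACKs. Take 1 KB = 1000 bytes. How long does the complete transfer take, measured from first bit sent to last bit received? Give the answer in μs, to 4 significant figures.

Per-hop transmission t_tx = L/R = 11200/5500000 = 2036.36 μs.
Per-hop propagation t_prop = 2400/180000000 = 13.3333 μs.
Pipeline fill: first packet needs 3·t_tx to clear all hops; remaining 160 packets each add one t_tx.
Total = (3+161-1)·t_tx + 3·t_prop = 163·2036.36 + 3·13.3333 = 332000 μs.

332000 μs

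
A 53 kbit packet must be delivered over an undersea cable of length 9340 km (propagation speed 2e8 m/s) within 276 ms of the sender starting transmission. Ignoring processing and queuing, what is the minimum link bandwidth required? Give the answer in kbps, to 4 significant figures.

Propagation delay = 9340000 / 200000000 = 46.7 ms.
Transmission budget = 276 − 46.7 = 229.3 ms.
R ≥ L / t_tx = 53000 bits / 0.2293 s = 231.1 kbps.

231.1 kbps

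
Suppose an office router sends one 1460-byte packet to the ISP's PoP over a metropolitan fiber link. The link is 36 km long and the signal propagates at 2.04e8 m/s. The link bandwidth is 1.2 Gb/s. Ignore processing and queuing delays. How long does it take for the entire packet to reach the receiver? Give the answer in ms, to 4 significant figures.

0.1862 ms

L = 1460 × 8 = 11680 bits.
Transmission delay = L/R = 11680 / 1200000000 = 0.00973333 ms.
Propagation delay = d/s = 36000 m / 204000000 m/s = 0.176471 ms.
Total = 0.1862 ms.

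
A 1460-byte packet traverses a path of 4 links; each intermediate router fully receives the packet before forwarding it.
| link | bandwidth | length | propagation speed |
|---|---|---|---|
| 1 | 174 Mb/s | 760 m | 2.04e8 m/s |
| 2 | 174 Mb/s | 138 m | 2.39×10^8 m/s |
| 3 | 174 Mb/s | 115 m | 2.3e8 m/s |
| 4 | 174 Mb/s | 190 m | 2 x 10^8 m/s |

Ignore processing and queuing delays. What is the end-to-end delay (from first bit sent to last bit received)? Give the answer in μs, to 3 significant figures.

L = 1460 × 8 = 11680 bits.
Transmission delay per hop = L/R = 11680/174000000 = 67.1264 μs; 4 hops → 268.506 μs.
Propagation delays (d/s per hop): 3.72549, 0.577406, 0.5, 0.95 μs; sum = 5.7529 μs.
End-to-end = 274 μs.

274 μs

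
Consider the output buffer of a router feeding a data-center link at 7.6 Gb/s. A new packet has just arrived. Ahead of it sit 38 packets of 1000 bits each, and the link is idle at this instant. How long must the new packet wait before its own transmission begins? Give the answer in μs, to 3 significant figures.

5.00 μs

Each queued packet: L/R = 1000/7600000000 = 0.131579 μs.
38 queued → 5 μs.
Queuing delay = 5.00 μs.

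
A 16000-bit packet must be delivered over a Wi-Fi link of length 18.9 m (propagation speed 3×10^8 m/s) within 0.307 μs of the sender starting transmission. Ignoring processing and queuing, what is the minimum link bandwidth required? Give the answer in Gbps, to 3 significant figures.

65.6 Gbps

Propagation delay = 18.9 / 300000000 = 0.063 μs.
Transmission budget = 0.307 − 0.063 = 0.244 μs.
R ≥ L / t_tx = 16000 bits / 2.44e-07 s = 65.6 Gbps.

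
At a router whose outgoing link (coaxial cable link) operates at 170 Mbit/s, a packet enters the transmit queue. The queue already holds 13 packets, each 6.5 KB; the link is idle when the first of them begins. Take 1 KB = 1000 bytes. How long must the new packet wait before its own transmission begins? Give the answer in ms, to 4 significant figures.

3.976 ms

Each queued packet: L/R = 52000/170000000 = 0.305882 ms.
13 queued → 3.97647 ms.
Queuing delay = 3.976 ms.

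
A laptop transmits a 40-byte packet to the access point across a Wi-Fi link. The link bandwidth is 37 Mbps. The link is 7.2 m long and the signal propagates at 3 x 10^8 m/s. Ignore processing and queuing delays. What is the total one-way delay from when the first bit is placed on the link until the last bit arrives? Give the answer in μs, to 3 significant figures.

8.67 μs

L = 40 × 8 = 320 bits.
Transmission delay = L/R = 320 / 37000000 = 8.64865 μs.
Propagation delay = d/s = 7.2 m / 300000000 m/s = 0.024 μs.
Total = 8.67 μs.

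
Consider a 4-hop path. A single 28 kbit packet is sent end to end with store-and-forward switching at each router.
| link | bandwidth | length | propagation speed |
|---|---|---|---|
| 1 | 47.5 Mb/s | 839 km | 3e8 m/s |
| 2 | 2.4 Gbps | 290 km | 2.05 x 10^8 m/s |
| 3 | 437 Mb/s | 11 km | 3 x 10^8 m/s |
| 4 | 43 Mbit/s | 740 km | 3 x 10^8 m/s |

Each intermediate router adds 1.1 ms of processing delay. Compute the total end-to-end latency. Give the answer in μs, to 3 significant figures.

L = 28000 bits.
Transmission delays (L/R per hop): 589.474, 11.6667, 64.0732, 651.163 μs; sum = 1316.38 μs.
Propagation delays (d/s per hop): 2796.67, 1414.63, 36.6667, 2466.67 μs; sum = 6714.63 μs.
Processing at 3 router(s): 3 × 1.1 ms = 3300 μs.
End-to-end = 11300 μs.

11300 μs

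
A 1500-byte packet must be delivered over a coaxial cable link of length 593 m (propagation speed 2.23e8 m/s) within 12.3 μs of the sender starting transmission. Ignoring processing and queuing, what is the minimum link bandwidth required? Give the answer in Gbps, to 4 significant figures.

L = 12000 bits.
Propagation delay = 593 / 223000000 = 2.65919 μs.
Transmission budget = 12.3 − 2.65919 = 9.64081 μs.
R ≥ L / t_tx = 12000 bits / 9.64081e-06 s = 1.245 Gbps.

1.245 Gbps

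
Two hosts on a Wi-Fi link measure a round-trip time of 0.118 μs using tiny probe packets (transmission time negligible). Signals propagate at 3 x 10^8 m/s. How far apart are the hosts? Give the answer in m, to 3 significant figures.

17.7 m

One-way propagation = RTT/2 = 0.059 μs.
d = s × t = 300000000 × 5.9e-08 = 17.7 m.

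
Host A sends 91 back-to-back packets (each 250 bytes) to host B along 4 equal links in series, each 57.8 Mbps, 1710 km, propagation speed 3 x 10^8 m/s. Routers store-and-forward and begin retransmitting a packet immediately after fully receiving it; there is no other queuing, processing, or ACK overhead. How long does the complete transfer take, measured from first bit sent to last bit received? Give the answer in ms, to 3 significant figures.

26.1 ms

Per-hop transmission t_tx = L/R = 2000/57800000 = 0.0346021 ms.
Per-hop propagation t_prop = 1710000/300000000 = 5.7 ms.
Pipeline fill: first packet needs 4·t_tx to clear all hops; remaining 90 packets each add one t_tx.
Total = (4+91-1)·t_tx + 4·t_prop = 94·0.0346021 + 4·5.7 = 26.1 ms.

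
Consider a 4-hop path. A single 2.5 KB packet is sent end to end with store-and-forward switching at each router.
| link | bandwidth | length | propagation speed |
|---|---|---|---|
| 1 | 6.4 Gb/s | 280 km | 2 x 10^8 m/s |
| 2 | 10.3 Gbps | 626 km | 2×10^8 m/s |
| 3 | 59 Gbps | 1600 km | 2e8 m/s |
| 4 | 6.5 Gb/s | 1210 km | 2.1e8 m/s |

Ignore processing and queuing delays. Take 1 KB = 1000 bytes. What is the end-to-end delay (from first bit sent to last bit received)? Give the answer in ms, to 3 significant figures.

L = 20000 bits.
Transmission delays (L/R per hop): 0.003125, 0.00194175, 0.000338983, 0.00307692 ms; sum = 0.00848265 ms.
Propagation delays (d/s per hop): 1.4, 3.13, 8, 5.7619 ms; sum = 18.2919 ms.
End-to-end = 18.3 ms.

18.3 ms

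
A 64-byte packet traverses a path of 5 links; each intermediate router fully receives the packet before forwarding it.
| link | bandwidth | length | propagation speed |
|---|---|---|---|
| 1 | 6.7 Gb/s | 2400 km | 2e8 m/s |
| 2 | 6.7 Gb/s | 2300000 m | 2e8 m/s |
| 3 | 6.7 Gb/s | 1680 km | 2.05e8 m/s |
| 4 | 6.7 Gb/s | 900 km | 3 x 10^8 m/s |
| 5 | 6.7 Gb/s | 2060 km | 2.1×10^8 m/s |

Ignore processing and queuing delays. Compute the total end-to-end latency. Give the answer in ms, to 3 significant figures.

44.5 ms

L = 64 × 8 = 512 bits.
Transmission delay per hop = L/R = 512/6700000000 = 7.64179e-05 ms; 5 hops → 0.00038209 ms.
Propagation delays (d/s per hop): 12, 11.5, 8.19512, 3, 9.80952 ms; sum = 44.5046 ms.
End-to-end = 44.5 ms.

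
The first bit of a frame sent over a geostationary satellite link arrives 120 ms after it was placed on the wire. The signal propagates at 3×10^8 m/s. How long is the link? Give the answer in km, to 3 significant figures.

d = s × t_prop = 300000000 × 0.12 = 36000 km.

36000 km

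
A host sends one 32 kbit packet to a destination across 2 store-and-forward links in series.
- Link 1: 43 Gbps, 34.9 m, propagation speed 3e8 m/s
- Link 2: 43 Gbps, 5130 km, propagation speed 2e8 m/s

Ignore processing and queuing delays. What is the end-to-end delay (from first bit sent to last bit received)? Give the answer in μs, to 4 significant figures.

L = 32000 bits.
Transmission delay per hop = L/R = 32000/43000000000 = 0.744186 μs; 2 hops → 1.48837 μs.
Propagation delays (d/s per hop): 0.116333, 25650 μs; sum = 25650.1 μs.
End-to-end = 25650 μs.

25650 μs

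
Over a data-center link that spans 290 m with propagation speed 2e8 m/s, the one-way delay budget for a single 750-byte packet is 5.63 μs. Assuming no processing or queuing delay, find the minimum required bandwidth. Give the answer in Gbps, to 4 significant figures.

1.435 Gbps

L = 6000 bits.
Propagation delay = 290 / 200000000 = 1.45 μs.
Transmission budget = 5.63 − 1.45 = 4.18 μs.
R ≥ L / t_tx = 6000 bits / 4.18e-06 s = 1.435 Gbps.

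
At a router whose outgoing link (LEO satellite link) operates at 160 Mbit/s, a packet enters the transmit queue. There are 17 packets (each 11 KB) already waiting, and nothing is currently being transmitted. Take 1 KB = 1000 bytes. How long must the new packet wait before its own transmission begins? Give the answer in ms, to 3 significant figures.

9.35 ms

Each queued packet: L/R = 88000/160000000 = 0.55 ms.
17 queued → 9.35 ms.
Queuing delay = 9.35 ms.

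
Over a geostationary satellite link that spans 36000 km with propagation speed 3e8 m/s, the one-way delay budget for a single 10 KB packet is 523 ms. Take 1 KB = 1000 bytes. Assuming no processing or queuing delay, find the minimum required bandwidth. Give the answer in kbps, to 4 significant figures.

198.5 kbps

L = 80000 bits.
Propagation delay = 36000000 / 300000000 = 120 ms.
Transmission budget = 523 − 120 = 403 ms.
R ≥ L / t_tx = 80000 bits / 0.403 s = 198.5 kbps.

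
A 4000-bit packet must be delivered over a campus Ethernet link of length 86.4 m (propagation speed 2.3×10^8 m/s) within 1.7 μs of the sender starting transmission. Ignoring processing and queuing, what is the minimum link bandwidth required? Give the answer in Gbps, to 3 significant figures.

Propagation delay = 86.4 / 2.3e+08 = 0.375652 μs.
Transmission budget = 1.7 − 0.375652 = 1.32435 μs.
R ≥ L / t_tx = 4000 bits / 1.32435e-06 s = 3.02 Gbps.

3.02 Gbps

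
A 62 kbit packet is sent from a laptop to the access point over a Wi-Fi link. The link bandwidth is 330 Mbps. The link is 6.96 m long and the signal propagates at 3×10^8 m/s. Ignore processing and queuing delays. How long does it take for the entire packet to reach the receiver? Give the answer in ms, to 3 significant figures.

0.188 ms

L = 62000 bits.
Transmission delay = L/R = 62000 / 330000000 = 0.187879 ms.
Propagation delay = d/s = 6.96 m / 300000000 m/s = 2.32e-05 ms.
Total = 0.188 ms.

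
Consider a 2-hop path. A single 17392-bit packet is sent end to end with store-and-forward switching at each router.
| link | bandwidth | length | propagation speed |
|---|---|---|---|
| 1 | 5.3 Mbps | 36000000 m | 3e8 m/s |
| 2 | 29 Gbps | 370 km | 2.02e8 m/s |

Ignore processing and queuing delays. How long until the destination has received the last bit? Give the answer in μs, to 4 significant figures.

125100 μs

Transmission delays (L/R per hop): 3281.51, 0.599724 μs; sum = 3282.11 μs.
Propagation delays (d/s per hop): 120000, 1831.68 μs; sum = 121832 μs.
End-to-end = 125100 μs.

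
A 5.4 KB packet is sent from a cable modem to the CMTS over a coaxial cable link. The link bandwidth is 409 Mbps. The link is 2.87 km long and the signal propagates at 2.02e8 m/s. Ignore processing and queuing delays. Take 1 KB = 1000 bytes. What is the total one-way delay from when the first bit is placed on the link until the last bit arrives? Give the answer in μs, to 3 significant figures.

120 μs

L = 43200 bits.
Transmission delay = L/R = 43200 / 409000000 = 105.623 μs.
Propagation delay = d/s = 2870 m / 202000000 m/s = 14.2079 μs.
Total = 120 μs.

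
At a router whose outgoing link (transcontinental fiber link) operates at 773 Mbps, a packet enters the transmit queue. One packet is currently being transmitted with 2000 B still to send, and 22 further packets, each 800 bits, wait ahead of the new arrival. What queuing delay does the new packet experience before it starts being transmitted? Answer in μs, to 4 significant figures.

43.47 μs

Each queued packet: L/R = 800/773000000 = 1.03493 μs.
22 queued → 22.7684 μs.
Plus remaining 16000 bits of current packet: 20.6986 μs.
Queuing delay = 43.47 μs.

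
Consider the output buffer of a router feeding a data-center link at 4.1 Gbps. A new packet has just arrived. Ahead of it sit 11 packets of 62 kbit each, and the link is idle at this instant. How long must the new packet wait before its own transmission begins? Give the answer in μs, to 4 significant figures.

166.3 μs

Each queued packet: L/R = 62000/4.1e+09 = 15.122 μs.
11 queued → 166.341 μs.
Queuing delay = 166.3 μs.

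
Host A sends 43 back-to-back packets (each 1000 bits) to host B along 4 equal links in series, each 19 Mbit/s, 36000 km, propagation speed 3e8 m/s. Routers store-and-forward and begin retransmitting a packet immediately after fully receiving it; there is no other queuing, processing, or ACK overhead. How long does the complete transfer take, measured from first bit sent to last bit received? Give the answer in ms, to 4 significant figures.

482.4 ms

Per-hop transmission t_tx = L/R = 1000/19000000 = 0.0526316 ms.
Per-hop propagation t_prop = 36000000/300000000 = 120 ms.
Pipeline fill: first packet needs 4·t_tx to clear all hops; remaining 42 packets each add one t_tx.
Total = (4+43-1)·t_tx + 4·t_prop = 46·0.0526316 + 4·120 = 482.4 ms.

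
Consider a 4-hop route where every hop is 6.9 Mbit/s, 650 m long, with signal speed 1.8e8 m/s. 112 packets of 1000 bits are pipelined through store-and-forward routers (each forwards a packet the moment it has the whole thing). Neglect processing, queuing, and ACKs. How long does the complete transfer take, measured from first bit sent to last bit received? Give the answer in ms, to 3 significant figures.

Per-hop transmission t_tx = L/R = 1000/6900000 = 0.144928 ms.
Per-hop propagation t_prop = 650/180000000 = 0.00361111 ms.
Pipeline fill: first packet needs 4·t_tx to clear all hops; remaining 111 packets each add one t_tx.
Total = (4+112-1)·t_tx + 4·t_prop = 115·0.144928 + 4·0.00361111 = 16.7 ms.

16.7 ms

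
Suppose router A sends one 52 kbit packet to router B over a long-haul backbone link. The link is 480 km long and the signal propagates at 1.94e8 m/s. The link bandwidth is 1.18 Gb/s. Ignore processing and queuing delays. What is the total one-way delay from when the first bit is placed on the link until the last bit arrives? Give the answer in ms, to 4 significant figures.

L = 52000 bits.
Transmission delay = L/R = 52000 / 1180000000 = 0.0440678 ms.
Propagation delay = d/s = 480000 m / 194000000 m/s = 2.47423 ms.
Total = 2.518 ms.

2.518 ms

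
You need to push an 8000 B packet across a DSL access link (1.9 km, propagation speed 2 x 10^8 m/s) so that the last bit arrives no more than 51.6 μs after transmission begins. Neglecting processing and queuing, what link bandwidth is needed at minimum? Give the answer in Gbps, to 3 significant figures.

1.52 Gbps

L = 64000 bits.
Propagation delay = 1900 / 200000000 = 9.5 μs.
Transmission budget = 51.6 − 9.5 = 42.1 μs.
R ≥ L / t_tx = 64000 bits / 4.21e-05 s = 1.52 Gbps.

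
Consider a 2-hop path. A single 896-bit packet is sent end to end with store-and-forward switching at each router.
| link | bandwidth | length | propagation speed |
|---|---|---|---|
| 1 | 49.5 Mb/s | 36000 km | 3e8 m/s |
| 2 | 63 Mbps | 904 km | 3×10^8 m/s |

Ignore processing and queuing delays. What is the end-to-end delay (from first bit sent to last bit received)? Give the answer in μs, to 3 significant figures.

123000 μs

Transmission delays (L/R per hop): 18.101, 14.2222 μs; sum = 32.3232 μs.
Propagation delays (d/s per hop): 120000, 3013.33 μs; sum = 123013 μs.
End-to-end = 123000 μs.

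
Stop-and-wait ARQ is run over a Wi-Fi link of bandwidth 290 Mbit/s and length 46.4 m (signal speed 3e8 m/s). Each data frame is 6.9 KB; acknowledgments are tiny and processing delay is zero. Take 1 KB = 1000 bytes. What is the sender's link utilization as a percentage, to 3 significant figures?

t_tx = L/R = 55200/290000000 = 0.000190345 s.
t_prop = 46.4/300000000 = 1.54667e-07 s; RTT = 3.09333e-07 s.
Cycle = t_tx + RTT = 0.000190654 s.
Utilization = t_tx / cycle = 0.000190345/0.000190654 = 99.8 %.

99.8 %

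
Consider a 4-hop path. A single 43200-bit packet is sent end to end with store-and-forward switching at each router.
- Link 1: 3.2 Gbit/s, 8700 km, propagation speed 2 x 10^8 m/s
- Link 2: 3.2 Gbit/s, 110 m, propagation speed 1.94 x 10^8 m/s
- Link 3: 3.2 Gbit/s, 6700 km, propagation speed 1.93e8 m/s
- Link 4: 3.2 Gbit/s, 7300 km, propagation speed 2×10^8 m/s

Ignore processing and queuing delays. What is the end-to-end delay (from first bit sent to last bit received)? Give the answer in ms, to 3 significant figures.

Transmission delay per hop = L/R = 43200/3200000000 = 0.0135 ms; 4 hops → 0.054 ms.
Propagation delays (d/s per hop): 43.5, 0.00056701, 34.715, 36.5 ms; sum = 114.716 ms.
End-to-end = 115 ms.

115 ms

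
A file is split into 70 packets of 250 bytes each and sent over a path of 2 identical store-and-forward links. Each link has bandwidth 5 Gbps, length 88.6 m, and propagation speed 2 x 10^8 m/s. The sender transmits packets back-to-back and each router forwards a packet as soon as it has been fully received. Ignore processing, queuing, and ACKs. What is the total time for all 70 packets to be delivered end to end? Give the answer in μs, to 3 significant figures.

Per-hop transmission t_tx = L/R = 2000/5000000000 = 0.4 μs.
Per-hop propagation t_prop = 88.6/200000000 = 0.443 μs.
Pipeline fill: first packet needs 2·t_tx to clear all hops; remaining 69 packets each add one t_tx.
Total = (2+70-1)·t_tx + 2·t_prop = 71·0.4 + 2·0.443 = 29.3 μs.

29.3 μs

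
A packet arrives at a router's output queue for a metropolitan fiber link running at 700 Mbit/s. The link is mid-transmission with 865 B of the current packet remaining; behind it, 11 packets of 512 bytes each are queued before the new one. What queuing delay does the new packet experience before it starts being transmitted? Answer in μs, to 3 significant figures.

Each queued packet: L/R = 4096/700000000 = 5.85143 μs.
11 queued → 64.3657 μs.
Plus remaining 6920 bits of current packet: 9.88571 μs.
Queuing delay = 74.3 μs.

74.3 μs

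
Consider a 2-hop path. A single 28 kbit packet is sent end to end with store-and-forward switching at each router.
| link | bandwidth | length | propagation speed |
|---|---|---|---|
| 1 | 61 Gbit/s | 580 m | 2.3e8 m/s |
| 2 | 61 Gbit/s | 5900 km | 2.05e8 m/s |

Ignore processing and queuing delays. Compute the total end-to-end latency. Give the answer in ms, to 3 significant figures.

L = 28000 bits.
Transmission delay per hop = L/R = 28000/61000000000 = 0.000459016 ms; 2 hops → 0.000918033 ms.
Propagation delays (d/s per hop): 0.00252174, 28.7805 ms; sum = 28.783 ms.
End-to-end = 28.8 ms.

28.8 ms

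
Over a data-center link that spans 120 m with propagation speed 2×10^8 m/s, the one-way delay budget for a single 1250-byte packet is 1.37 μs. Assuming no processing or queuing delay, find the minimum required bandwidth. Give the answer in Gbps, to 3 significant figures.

L = 10000 bits.
Propagation delay = 120 / 200000000 = 0.6 μs.
Transmission budget = 1.37 − 0.6 = 0.77 μs.
R ≥ L / t_tx = 10000 bits / 7.7e-07 s = 13.0 Gbps.

13.0 Gbps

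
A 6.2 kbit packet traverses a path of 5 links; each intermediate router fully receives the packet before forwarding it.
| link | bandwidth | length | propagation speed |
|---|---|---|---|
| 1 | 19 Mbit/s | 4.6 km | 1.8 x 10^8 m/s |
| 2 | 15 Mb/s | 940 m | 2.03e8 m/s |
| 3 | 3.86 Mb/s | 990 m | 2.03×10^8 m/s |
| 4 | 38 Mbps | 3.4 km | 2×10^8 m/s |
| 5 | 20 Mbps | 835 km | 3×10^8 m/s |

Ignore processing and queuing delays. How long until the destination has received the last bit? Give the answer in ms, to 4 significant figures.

L = 6200 bits.
Transmission delays (L/R per hop): 0.326316, 0.413333, 1.60622, 0.163158, 0.31 ms; sum = 2.81902 ms.
Propagation delays (d/s per hop): 0.0255556, 0.00463054, 0.00487685, 0.017, 2.78333 ms; sum = 2.8354 ms.
End-to-end = 5.654 ms.

5.654 ms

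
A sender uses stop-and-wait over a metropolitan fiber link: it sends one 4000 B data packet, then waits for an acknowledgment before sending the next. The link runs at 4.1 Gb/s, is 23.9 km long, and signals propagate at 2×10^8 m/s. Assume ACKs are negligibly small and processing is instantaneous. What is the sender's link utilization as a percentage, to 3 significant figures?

3.16 %

t_tx = L/R = 32000/4.1e+09 = 7.80488e-06 s.
t_prop = 23900/200000000 = 0.0001195 s; RTT = 0.000239 s.
Cycle = t_tx + RTT = 0.000246805 s.
Utilization = t_tx / cycle = 7.80488e-06/0.000246805 = 3.16 %.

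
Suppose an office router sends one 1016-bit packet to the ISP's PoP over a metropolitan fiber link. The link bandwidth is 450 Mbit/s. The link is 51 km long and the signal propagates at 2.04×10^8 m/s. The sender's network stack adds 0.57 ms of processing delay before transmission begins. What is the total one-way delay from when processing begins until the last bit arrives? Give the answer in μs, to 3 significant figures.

822 μs

Transmission delay = L/R = 1016 / 450000000 = 2.25778 μs.
Propagation delay = d/s = 51000 m / 204000000 m/s = 250 μs.
Plus processing delay 0.57 ms = 570 μs.
Total = 822 μs.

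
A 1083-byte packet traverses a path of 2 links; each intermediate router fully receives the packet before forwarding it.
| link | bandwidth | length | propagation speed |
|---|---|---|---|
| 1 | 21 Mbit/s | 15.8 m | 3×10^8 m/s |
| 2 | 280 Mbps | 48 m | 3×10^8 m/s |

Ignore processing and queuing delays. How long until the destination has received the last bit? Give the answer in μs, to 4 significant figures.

443.7 μs

L = 1083 × 8 = 8664 bits.
Transmission delays (L/R per hop): 412.571, 30.9429 μs; sum = 443.514 μs.
Propagation delays (d/s per hop): 0.0526667, 0.16 μs; sum = 0.212667 μs.
End-to-end = 443.7 μs.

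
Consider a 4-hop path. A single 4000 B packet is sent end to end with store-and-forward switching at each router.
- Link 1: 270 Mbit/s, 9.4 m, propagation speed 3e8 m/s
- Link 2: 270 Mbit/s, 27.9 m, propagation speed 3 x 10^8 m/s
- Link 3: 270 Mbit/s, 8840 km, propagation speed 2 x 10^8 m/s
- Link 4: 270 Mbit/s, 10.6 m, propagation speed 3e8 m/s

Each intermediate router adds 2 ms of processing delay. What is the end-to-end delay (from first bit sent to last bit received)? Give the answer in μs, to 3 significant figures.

50700 μs

L = 4000 × 8 = 32000 bits.
Transmission delay per hop = L/R = 32000/270000000 = 118.519 μs; 4 hops → 474.074 μs.
Propagation delays (d/s per hop): 0.0313333, 0.093, 44200, 0.0353333 μs; sum = 44200.2 μs.
Processing at 3 router(s): 3 × 2 ms = 6000 μs.
End-to-end = 50700 μs.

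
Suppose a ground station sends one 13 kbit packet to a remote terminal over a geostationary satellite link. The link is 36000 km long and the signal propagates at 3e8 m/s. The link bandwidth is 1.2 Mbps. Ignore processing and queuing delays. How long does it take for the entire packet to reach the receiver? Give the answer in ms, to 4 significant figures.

L = 13000 bits.
Transmission delay = L/R = 13000 / 1200000 = 10.8333 ms.
Propagation delay = d/s = 36000000 m / 300000000 m/s = 120 ms.
Total = 130.8 ms.

130.8 ms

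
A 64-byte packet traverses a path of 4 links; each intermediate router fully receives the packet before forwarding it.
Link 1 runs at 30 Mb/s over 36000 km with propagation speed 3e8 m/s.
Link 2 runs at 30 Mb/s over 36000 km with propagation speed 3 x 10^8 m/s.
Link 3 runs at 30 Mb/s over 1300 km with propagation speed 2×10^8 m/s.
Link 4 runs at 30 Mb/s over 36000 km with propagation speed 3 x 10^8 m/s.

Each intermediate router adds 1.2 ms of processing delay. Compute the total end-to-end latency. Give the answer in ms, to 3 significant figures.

370 ms

L = 64 × 8 = 512 bits.
Transmission delay per hop = L/R = 512/30000000 = 0.0170667 ms; 4 hops → 0.0682667 ms.
Propagation delays (d/s per hop): 120, 120, 6.5, 120 ms; sum = 366.5 ms.
Processing at 3 router(s): 3 × 1.2 ms = 3.6 ms.
End-to-end = 370 ms.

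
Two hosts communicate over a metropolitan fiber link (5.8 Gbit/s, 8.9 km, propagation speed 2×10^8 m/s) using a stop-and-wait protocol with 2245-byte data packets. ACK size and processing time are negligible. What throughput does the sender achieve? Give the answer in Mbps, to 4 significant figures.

t_tx = L/R = 17960/5800000000 = 3.09655e-06 s.
t_prop = 8900/200000000 = 4.45e-05 s; RTT = 8.9e-05 s.
Cycle = t_tx + RTT = 9.20966e-05 s.
Throughput = L / cycle = 17960 / 9.20966e-05 = 195.0 Mbps.

195.0 Mbps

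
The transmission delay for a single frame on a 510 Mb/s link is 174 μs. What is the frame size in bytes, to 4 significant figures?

L = R × t_tx = 510000000 b/s × 0.000174 s = 88740 bits.
In bytes: 88740 / 8 = 11090 bytes.

11090 bytes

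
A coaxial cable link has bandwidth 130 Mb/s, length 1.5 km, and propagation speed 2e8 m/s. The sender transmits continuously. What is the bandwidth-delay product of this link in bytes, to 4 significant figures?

Propagation delay = 1500 / 200000000 = 7.5e-06 s.
BDP = R × t_prop = 130000000 × 7.5e-06 = 975 bits.
In bytes: 975/8 = 121.9 bytes.

121.9 bytes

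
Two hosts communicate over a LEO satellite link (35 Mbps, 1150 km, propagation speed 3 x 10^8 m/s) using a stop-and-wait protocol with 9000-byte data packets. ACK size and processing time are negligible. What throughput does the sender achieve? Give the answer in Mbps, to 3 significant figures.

t_tx = L/R = 72000/35000000 = 0.00205714 s.
t_prop = 1150000/300000000 = 0.00383333 s; RTT = 0.00766667 s.
Cycle = t_tx + RTT = 0.00972381 s.
Throughput = L / cycle = 72000 / 0.00972381 = 7.40 Mbps.

7.40 Mbps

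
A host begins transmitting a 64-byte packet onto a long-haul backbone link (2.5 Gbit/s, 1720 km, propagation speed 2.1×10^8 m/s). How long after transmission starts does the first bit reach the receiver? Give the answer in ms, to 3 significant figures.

8.19 ms

First bit experiences only propagation delay: d/s = 1720000/210000000 = 8.19 ms.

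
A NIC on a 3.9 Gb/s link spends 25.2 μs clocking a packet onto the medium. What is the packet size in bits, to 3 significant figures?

98300 bits

L = R × t_tx = 3900000000 b/s × 2.52e-05 s = 98280 bits.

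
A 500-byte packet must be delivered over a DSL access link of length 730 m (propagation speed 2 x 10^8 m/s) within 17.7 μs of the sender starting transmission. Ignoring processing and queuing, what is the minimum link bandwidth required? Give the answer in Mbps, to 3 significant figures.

L = 4000 bits.
Propagation delay = 730 / 200000000 = 3.65 μs.
Transmission budget = 17.7 − 3.65 = 14.05 μs.
R ≥ L / t_tx = 4000 bits / 1.405e-05 s = 285 Mbps.

285 Mbps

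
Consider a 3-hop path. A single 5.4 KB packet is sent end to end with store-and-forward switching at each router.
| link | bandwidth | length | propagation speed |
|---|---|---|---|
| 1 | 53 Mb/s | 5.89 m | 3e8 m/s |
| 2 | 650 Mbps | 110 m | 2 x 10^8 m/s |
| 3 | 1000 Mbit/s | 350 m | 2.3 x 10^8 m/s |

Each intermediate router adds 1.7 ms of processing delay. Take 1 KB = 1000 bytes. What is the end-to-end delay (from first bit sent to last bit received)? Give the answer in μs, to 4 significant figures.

4327 μs

L = 43200 bits.
Transmission delays (L/R per hop): 815.094, 66.4615, 43.2 μs; sum = 924.756 μs.
Propagation delays (d/s per hop): 0.0196333, 0.55, 1.52174 μs; sum = 2.09137 μs.
Processing at 2 router(s): 2 × 1.7 ms = 3400 μs.
End-to-end = 4327 μs.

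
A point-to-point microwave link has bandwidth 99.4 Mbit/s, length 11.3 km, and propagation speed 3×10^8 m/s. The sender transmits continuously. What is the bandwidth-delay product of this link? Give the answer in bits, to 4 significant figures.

3744 bits

Propagation delay = 11300 / 300000000 = 3.76667e-05 s.
BDP = R × t_prop = 99400000 × 3.76667e-05 = 3744.07 bits.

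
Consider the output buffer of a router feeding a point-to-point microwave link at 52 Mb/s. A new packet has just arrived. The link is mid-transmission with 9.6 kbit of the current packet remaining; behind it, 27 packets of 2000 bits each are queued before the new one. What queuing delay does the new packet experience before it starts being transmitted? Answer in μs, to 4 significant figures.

1223 μs

Each queued packet: L/R = 2000/52000000 = 38.4615 μs.
27 queued → 1038.46 μs.
Plus remaining 9600 bits of current packet: 184.615 μs.
Queuing delay = 1223 μs.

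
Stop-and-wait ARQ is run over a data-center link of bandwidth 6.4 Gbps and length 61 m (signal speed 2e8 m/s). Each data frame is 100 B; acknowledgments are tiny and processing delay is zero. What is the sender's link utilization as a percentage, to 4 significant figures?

17.01 %

t_tx = L/R = 800/6400000000 = 1.25e-07 s.
t_prop = 61/200000000 = 3.05e-07 s; RTT = 6.1e-07 s.
Cycle = t_tx + RTT = 7.35e-07 s.
Utilization = t_tx / cycle = 1.25e-07/7.35e-07 = 17.01 %.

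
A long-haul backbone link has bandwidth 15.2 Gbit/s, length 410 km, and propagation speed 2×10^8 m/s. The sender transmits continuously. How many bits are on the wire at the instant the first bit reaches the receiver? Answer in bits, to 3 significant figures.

31200000 bits

Propagation delay = 410000 / 200000000 = 0.00205 s.
BDP = R × t_prop = 15200000000 × 0.00205 = 31160000 bits.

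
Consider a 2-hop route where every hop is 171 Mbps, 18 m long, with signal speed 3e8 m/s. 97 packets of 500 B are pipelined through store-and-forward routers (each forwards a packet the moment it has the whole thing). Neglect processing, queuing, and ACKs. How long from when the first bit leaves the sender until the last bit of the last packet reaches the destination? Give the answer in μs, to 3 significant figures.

2290 μs

Per-hop transmission t_tx = L/R = 4000/171000000 = 23.3918 μs.
Per-hop propagation t_prop = 18/300000000 = 0.06 μs.
Pipeline fill: first packet needs 2·t_tx to clear all hops; remaining 96 packets each add one t_tx.
Total = (2+97-1)·t_tx + 2·t_prop = 98·23.3918 + 2·0.06 = 2290 μs.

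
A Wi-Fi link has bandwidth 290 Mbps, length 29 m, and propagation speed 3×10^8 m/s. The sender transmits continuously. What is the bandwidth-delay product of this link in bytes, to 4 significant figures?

Propagation delay = 29 / 300000000 = 9.66667e-08 s.
BDP = R × t_prop = 290000000 × 9.66667e-08 = 28.0333 bits.
In bytes: 28.0333/8 = 3.504 bytes.

3.504 bytes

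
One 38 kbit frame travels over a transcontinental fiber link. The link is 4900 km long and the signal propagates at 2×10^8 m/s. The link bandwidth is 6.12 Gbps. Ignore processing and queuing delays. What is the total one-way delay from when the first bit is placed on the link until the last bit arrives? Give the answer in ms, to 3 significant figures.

L = 38000 bits.
Transmission delay = L/R = 38000 / 6120000000 = 0.00620915 ms.
Propagation delay = d/s = 4900000 m / 200000000 m/s = 24.5 ms.
Total = 24.5 ms.

24.5 ms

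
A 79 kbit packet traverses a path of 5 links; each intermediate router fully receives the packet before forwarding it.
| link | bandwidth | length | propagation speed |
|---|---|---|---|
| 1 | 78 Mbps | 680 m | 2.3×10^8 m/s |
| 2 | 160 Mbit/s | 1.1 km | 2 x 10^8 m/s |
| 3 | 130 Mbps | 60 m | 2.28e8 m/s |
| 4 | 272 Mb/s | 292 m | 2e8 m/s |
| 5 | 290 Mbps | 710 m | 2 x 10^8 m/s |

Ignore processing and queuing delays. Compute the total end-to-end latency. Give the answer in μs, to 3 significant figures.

2690 μs

L = 79000 bits.
Transmission delays (L/R per hop): 1012.82, 493.75, 607.692, 290.441, 272.414 μs; sum = 2677.12 μs.
Propagation delays (d/s per hop): 2.95652, 5.5, 0.263158, 1.46, 3.55 μs; sum = 13.7297 μs.
End-to-end = 2690 μs.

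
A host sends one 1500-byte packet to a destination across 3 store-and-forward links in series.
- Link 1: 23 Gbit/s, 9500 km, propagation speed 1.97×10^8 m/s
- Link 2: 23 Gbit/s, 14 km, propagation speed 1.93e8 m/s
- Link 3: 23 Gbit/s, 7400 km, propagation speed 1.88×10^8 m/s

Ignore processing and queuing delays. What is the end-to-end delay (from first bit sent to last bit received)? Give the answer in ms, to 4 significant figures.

87.66 ms

L = 1500 × 8 = 12000 bits.
Transmission delay per hop = L/R = 12000/23000000000 = 0.000521739 ms; 3 hops → 0.00156522 ms.
Propagation delays (d/s per hop): 48.2234, 0.0725389, 39.3617 ms; sum = 87.6576 ms.
End-to-end = 87.66 ms.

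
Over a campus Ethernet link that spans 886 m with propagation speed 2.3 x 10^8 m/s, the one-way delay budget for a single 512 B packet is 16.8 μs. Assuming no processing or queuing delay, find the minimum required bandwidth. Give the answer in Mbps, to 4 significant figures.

316.3 Mbps

L = 4096 bits.
Propagation delay = 886 / 2.3e+08 = 3.85217 μs.
Transmission budget = 16.8 − 3.85217 = 12.9478 μs.
R ≥ L / t_tx = 4096 bits / 1.29478e-05 s = 316.3 Mbps.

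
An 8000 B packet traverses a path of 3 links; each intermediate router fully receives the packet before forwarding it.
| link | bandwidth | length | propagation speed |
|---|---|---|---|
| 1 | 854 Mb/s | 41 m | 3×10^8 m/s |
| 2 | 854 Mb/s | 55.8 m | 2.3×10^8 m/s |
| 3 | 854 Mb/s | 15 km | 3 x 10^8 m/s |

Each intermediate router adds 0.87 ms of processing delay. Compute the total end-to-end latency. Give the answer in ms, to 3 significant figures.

2.02 ms

L = 8000 × 8 = 64000 bits.
Transmission delay per hop = L/R = 64000/854000000 = 0.0749415 ms; 3 hops → 0.224824 ms.
Propagation delays (d/s per hop): 0.000136667, 0.000242609, 0.05 ms; sum = 0.0503793 ms.
Processing at 2 router(s): 2 × 0.87 ms = 1.74 ms.
End-to-end = 2.02 ms.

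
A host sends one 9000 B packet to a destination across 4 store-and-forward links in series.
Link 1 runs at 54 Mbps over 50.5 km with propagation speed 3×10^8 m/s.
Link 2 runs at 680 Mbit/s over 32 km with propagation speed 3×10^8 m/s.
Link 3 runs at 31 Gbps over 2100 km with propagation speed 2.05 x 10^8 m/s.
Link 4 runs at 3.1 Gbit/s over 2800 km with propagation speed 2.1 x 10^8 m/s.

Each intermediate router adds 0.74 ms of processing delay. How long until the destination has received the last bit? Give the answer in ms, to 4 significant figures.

L = 9000 × 8 = 72000 bits.
Transmission delays (L/R per hop): 1.33333, 0.105882, 0.00232258, 0.0232258 ms; sum = 1.46476 ms.
Propagation delays (d/s per hop): 0.168333, 0.106667, 10.2439, 13.3333 ms; sum = 23.8522 ms.
Processing at 3 router(s): 3 × 0.74 ms = 2.22 ms.
End-to-end = 27.54 ms.

27.54 ms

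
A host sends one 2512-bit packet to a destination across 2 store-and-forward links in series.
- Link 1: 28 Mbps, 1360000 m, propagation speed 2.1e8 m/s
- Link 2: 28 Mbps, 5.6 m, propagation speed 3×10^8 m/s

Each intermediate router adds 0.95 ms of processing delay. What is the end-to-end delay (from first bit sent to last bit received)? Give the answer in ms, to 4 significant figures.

7.606 ms

Transmission delay per hop = L/R = 2512/28000000 = 0.0897143 ms; 2 hops → 0.179429 ms.
Propagation delays (d/s per hop): 6.47619, 1.86667e-05 ms; sum = 6.47621 ms.
Processing at 1 router(s): 1 × 0.95 ms = 0.95 ms.
End-to-end = 7.606 ms.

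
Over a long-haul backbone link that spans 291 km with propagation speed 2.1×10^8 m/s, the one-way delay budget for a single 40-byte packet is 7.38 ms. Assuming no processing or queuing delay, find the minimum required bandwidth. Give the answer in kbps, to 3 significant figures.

53.4 kbps

L = 320 bits.
Propagation delay = 291000 / 210000000 = 1.38571 ms.
Transmission budget = 7.38 − 1.38571 = 5.99429 ms.
R ≥ L / t_tx = 320 bits / 0.00599429 s = 53.4 kbps.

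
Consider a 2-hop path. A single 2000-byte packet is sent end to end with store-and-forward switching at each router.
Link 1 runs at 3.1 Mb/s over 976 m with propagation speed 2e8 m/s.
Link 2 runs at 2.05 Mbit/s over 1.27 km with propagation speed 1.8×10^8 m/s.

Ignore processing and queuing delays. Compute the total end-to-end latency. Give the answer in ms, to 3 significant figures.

L = 2000 × 8 = 16000 bits.
Transmission delays (L/R per hop): 5.16129, 7.80488 ms; sum = 12.9662 ms.
Propagation delays (d/s per hop): 0.00488, 0.00705556 ms; sum = 0.0119356 ms.
End-to-end = 13.0 ms.

13.0 ms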